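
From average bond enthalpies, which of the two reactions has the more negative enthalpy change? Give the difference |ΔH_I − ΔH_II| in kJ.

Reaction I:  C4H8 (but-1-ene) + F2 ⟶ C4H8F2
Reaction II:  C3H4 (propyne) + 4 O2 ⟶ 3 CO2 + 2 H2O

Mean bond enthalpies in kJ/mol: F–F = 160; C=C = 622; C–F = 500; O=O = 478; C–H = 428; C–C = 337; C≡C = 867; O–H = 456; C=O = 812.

Reaction II, by 1313 kJ

Reaction I:
  Bonds broken (reactants):
    C–C: 2 × 337 = 674
    C–H: 8 × 428 = 3424
    C=C: 1 × 622 = 622
    F–F: 1 × 160 = 160
    Σ(broken) = 4880 kJ
  Bonds formed (products):
    C–C: 3 × 337 = 1011
    C–F: 2 × 500 = 1000
    C–H: 8 × 428 = 3424
    Σ(formed) = 5435 kJ
  ΔH_I = 4880 − 5435 = −555 kJ
Reaction II:
  Bonds broken (reactants):
    C≡C: 1 × 867 = 867
    C–C: 1 × 337 = 337
    C–H: 4 × 428 = 1712
    O=O: 4 × 478 = 1912
    Σ(broken) = 4828 kJ
  Bonds formed (products):
    C=O: 6 × 812 = 4872
    O–H: 4 × 456 = 1824
    Σ(formed) = 6696 kJ
  ΔH_II = 4828 − 6696 = −1868 kJ
ΔH_I − ΔH_II = +1313 kJ, so reaction II has the more negative ΔH; |ΔH_I − ΔH_II| = 1313 kJ.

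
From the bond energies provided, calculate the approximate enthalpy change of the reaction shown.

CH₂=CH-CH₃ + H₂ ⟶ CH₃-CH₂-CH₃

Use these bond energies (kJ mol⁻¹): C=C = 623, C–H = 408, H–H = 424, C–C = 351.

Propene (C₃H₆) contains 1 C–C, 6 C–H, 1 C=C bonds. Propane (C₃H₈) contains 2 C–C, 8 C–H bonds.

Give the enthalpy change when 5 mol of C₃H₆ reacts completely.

ΔH = −600 kJ

Bonds broken (reactants):
  C–C: 1 × 351 = 351
  C–H: 6 × 408 = 2448
  C=C: 1 × 623 = 623
  H–H: 1 × 424 = 424
  Σ(broken) = 3846 kJ
Bonds formed (products):
  C–C: 2 × 351 = 702
  C–H: 8 × 408 = 3264
  Σ(formed) = 3966 kJ
ΔH = Σ(broken) − Σ(formed) = 3846 − 3966 = −120 kJ
For 5× the reaction as written: 5 × (−120) = −600 kJ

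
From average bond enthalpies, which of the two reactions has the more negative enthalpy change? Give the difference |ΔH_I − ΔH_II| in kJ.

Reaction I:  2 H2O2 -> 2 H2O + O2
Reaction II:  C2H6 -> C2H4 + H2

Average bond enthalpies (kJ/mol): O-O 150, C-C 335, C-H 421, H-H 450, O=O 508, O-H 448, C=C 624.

Reaction I:
  Bonds broken (reactants):
    O-H: 4 × 448 = 1792
    O-O: 2 × 150 = 300
    Σ(broken) = 2092 kJ
  Bonds formed (products):
    O-H: 4 × 448 = 1792
    O=O: 1 × 508 = 508
    Σ(formed) = 2300 kJ
  ΔH_I = 2092 − 2300 = −208 kJ
Reaction II:
  Bonds broken (reactants):
    C-C: 1 × 335 = 335
    C-H: 6 × 421 = 2526
    Σ(broken) = 2861 kJ
  Bonds formed (products):
    C-H: 4 × 421 = 1684
    C=C: 1 × 624 = 624
    H-H: 1 × 450 = 450
    Σ(formed) = 2758 kJ
  ΔH_II = 2861 − 2758 = +103 kJ
ΔH_I − ΔH_II = −311 kJ, so reaction I has the more negative ΔH; |ΔH_I − ΔH_II| = 311 kJ.

Reaction I, by 311 kJ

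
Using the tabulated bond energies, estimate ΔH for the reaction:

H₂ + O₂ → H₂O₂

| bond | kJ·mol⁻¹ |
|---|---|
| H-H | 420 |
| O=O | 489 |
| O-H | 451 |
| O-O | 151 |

Bonds broken (reactants):
  H-H: 1 × 420 = 420
  O=O: 1 × 489 = 489
  Σ(broken) = 909 kJ
Bonds formed (products):
  O-H: 2 × 451 = 902
  O-O: 1 × 151 = 151
  Σ(formed) = 1053 kJ
ΔH = Σ(broken) − Σ(formed) = 909 − 1053 = −144 kJ

ΔH ≈ −144 kJ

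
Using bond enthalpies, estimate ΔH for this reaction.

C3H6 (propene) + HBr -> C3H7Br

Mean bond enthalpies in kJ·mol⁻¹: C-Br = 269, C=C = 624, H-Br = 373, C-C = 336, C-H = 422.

Bonds broken (reactants):
  C-C: 1 × 336 = 336
  C-H: 6 × 422 = 2532
  C=C: 1 × 624 = 624
  H-Br: 1 × 373 = 373
  Σ(broken) = 3865 kJ
Bonds formed (products):
  C-Br: 1 × 269 = 269
  C-C: 2 × 336 = 672
  C-H: 7 × 422 = 2954
  Σ(formed) = 3895 kJ
ΔH = Σ(broken) − Σ(formed) = 3865 − 3895 = −30 kJ

ΔH ≈ −30 kJ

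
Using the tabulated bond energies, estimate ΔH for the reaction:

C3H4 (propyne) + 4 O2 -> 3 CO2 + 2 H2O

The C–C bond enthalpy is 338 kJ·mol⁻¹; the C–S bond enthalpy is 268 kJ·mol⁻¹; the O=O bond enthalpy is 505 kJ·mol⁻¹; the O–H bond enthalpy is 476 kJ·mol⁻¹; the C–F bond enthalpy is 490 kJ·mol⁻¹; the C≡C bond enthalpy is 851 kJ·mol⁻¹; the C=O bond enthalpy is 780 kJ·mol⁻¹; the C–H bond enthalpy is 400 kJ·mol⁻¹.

Bonds broken (reactants):
  C≡C: 1 × 851 = 851
  C–C: 1 × 338 = 338
  C–H: 4 × 400 = 1600
  O=O: 4 × 505 = 2020
  Σ(broken) = 4809 kJ
Bonds formed (products):
  C=O: 6 × 780 = 4680
  O–H: 4 × 476 = 1904
  Σ(formed) = 6584 kJ
ΔH = Σ(broken) − Σ(formed) = 4809 − 6584 = −1775 kJ

ΔH ≈ −1775 kJ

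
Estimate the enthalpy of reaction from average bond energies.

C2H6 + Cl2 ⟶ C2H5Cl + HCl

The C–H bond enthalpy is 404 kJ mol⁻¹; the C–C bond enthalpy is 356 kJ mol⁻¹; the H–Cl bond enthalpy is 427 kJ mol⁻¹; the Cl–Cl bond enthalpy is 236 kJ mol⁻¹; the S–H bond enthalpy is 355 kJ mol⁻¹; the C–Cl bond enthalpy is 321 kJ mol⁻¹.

ΔH ≈ −108 kJ

Bonds broken (reactants):
  C–C: 1 × 356 = 356
  C–H: 6 × 404 = 2424
  Cl–Cl: 1 × 236 = 236
  Σ(broken) = 3016 kJ
Bonds formed (products):
  C–C: 1 × 356 = 356
  C–Cl: 1 × 321 = 321
  C–H: 5 × 404 = 2020
  H–Cl: 1 × 427 = 427
  Σ(formed) = 3124 kJ
ΔH = Σ(broken) − Σ(formed) = 3016 − 3124 = −108 kJ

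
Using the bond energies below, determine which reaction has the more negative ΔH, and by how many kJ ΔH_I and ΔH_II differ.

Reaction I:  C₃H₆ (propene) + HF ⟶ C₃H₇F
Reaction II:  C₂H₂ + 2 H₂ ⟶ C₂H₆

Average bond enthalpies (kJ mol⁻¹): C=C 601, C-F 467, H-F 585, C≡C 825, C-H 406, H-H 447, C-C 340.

Reaction I:
  Bonds broken (reactants):
    C-C: 1 × 340 = 340
    C-H: 6 × 406 = 2436
    C=C: 1 × 601 = 601
    H-F: 1 × 585 = 585
    Σ(broken) = 3962 kJ
  Bonds formed (products):
    C-C: 2 × 340 = 680
    C-F: 1 × 467 = 467
    C-H: 7 × 406 = 2842
    Σ(formed) = 3989 kJ
  ΔH_I = 3962 − 3989 = −27 kJ
Reaction II:
  Bonds broken (reactants):
    C≡C: 1 × 825 = 825
    C-H: 2 × 406 = 812
    H-H: 2 × 447 = 894
    Σ(broken) = 2531 kJ
  Bonds formed (products):
    C-C: 1 × 340 = 340
    C-H: 6 × 406 = 2436
    Σ(formed) = 2776 kJ
  ΔH_II = 2531 − 2776 = −245 kJ
ΔH_I − ΔH_II = +218 kJ, so reaction II has the more negative ΔH; |ΔH_I − ΔH_II| = 218 kJ.

Reaction II, by 218 kJ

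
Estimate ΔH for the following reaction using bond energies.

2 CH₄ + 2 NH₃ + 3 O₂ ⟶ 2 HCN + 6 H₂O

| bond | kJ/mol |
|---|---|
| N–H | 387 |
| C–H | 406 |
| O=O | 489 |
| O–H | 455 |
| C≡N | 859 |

Bonds broken (reactants):
  C–H: 8 × 406 = 3248
  N–H: 6 × 387 = 2322
  O=O: 3 × 489 = 1467
  Σ(broken) = 7037 kJ
Bonds formed (products):
  C≡N: 2 × 859 = 1718
  C–H: 2 × 406 = 812
  O–H: 12 × 455 = 5460
  Σ(formed) = 7990 kJ
ΔH = Σ(broken) − Σ(formed) = 7037 − 7990 = −953 kJ

ΔH ≈ −953 kJ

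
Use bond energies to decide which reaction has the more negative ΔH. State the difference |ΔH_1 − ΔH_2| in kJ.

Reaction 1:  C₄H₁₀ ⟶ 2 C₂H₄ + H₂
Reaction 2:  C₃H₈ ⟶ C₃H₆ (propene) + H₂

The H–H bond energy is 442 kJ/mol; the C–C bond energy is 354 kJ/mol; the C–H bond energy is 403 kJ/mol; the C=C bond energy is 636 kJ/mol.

Reaction 1:
  Bonds broken (reactants):
    C–C: 3 × 354 = 1062
    C–H: 10 × 403 = 4030
    Σ(broken) = 5092 kJ
  Bonds formed (products):
    C–H: 8 × 403 = 3224
    C=C: 2 × 636 = 1272
    H–H: 1 × 442 = 442
    Σ(formed) = 4938 kJ
  ΔH_1 = 5092 − 4938 = +154 kJ
Reaction 2:
  Bonds broken (reactants):
    C–C: 2 × 354 = 708
    C–H: 8 × 403 = 3224
    Σ(broken) = 3932 kJ
  Bonds formed (products):
    C–C: 1 × 354 = 354
    C–H: 6 × 403 = 2418
    C=C: 1 × 636 = 636
    H–H: 1 × 442 = 442
    Σ(formed) = 3850 kJ
  ΔH_2 = 3932 − 3850 = +82 kJ
ΔH_1 − ΔH_2 = +72 kJ, so reaction 2 has the more negative ΔH; |ΔH_1 − ΔH_2| = 72 kJ.

Reaction 2, by 72 kJ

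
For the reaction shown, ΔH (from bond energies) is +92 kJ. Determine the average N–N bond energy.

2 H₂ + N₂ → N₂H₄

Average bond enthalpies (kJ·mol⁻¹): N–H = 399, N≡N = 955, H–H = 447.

Let D be the N–N bond energy.
Σ(broken) = 2×447 + 1×955 = 1849
Σ(formed) = 4×399 + 1×D = 1596 + D
ΔH = Σ(broken) − Σ(formed) = (1849) − (1596 + D) = +253 − D
Setting this equal to +92 kJ gives D = 161 kJ/mol.

D(N–N) ≈ 161 kJ/mol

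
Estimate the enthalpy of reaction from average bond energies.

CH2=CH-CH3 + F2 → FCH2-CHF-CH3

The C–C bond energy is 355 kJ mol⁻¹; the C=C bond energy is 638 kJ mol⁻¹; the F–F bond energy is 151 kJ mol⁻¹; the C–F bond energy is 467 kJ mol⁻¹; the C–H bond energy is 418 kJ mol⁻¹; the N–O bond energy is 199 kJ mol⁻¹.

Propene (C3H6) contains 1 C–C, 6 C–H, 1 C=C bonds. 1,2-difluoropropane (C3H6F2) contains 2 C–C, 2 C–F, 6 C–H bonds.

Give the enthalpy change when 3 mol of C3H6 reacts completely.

Bonds broken (reactants):
  C–C: 1 × 355 = 355
  C–H: 6 × 418 = 2508
  C=C: 1 × 638 = 638
  F–F: 1 × 151 = 151
  Σ(broken) = 3652 kJ
Bonds formed (products):
  C–C: 2 × 355 = 710
  C–F: 2 × 467 = 934
  C–H: 6 × 418 = 2508
  Σ(formed) = 4152 kJ
ΔH = Σ(broken) − Σ(formed) = 3652 − 4152 = −500 kJ
For 3× the reaction as written: 3 × (−500) = −1500 kJ

ΔH = −1500 kJ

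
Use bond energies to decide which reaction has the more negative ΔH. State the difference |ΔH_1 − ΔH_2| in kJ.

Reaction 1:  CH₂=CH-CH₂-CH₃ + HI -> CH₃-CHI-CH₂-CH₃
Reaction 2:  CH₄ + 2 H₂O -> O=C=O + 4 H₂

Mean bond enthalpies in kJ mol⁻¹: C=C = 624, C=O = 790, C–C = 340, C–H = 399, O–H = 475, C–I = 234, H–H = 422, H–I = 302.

Reaction 1, by 275 kJ

Reaction 1:
  Bonds broken (reactants):
    C–C: 2 × 340 = 680
    C–H: 8 × 399 = 3192
    C=C: 1 × 624 = 624
    H–I: 1 × 302 = 302
    Σ(broken) = 4798 kJ
  Bonds formed (products):
    C–C: 3 × 340 = 1020
    C–H: 9 × 399 = 3591
    C–I: 1 × 234 = 234
    Σ(formed) = 4845 kJ
  ΔH_1 = 4798 − 4845 = −47 kJ
Reaction 2:
  Bonds broken (reactants):
    C–H: 4 × 399 = 1596
    O–H: 4 × 475 = 1900
    Σ(broken) = 3496 kJ
  Bonds formed (products):
    C=O: 2 × 790 = 1580
    H–H: 4 × 422 = 1688
    Σ(formed) = 3268 kJ
  ΔH_2 = 3496 − 3268 = +228 kJ
ΔH_1 − ΔH_2 = −275 kJ, so reaction 1 has the more negative ΔH; |ΔH_1 − ΔH_2| = 275 kJ.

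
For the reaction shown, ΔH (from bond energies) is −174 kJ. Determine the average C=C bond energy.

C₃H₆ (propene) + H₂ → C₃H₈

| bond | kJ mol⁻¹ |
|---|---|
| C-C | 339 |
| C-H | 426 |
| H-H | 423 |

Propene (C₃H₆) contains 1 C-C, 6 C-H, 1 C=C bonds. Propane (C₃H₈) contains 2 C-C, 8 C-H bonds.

D(C=C) ≈ 594 kJ/mol

Let D be the C=C bond energy.
Σ(broken) = 1×339 + 6×426 + 1×D + 1×423 = 3318 + D
Σ(formed) = 2×339 + 8×426 = 4086
ΔH = Σ(broken) − Σ(formed) = (3318 + D) − (4086) = −768 + D
Setting this equal to −174 kJ gives D = 594 kJ/mol.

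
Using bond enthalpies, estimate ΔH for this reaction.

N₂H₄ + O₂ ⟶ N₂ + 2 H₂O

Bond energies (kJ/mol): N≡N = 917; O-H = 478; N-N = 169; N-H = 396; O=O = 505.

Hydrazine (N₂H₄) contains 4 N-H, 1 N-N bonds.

Bonds broken (reactants):
  N-H: 4 × 396 = 1584
  N-N: 1 × 169 = 169
  O=O: 1 × 505 = 505
  Σ(broken) = 2258 kJ
Bonds formed (products):
  N≡N: 1 × 917 = 917
  O-H: 4 × 478 = 1912
  Σ(formed) = 2829 kJ
ΔH = Σ(broken) − Σ(formed) = 2258 − 2829 = −571 kJ

ΔH ≈ −571 kJ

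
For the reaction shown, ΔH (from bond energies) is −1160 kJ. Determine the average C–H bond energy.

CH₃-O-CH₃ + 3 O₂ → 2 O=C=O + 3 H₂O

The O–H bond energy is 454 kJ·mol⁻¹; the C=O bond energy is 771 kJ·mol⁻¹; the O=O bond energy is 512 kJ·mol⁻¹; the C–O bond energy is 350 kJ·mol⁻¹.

Let D be the C–H bond energy.
Σ(broken) = 6×D + 2×350 + 3×512 = 2236 + 6D
Σ(formed) = 4×771 + 6×454 = 5808
ΔH = Σ(broken) − Σ(formed) = (2236 + 6D) − (5808) = −3572 + 6D
Setting this equal to −1160 kJ gives 6D = 2412, so D = 402 kJ/mol.

D(C–H) ≈ 402 kJ/mol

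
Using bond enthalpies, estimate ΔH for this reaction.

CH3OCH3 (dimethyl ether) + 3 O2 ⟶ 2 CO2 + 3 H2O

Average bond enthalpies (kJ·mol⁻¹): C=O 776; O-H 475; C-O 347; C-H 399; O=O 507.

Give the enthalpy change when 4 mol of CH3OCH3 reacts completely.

ΔH = −5380 kJ

Bonds broken (reactants):
  C-H: 6 × 399 = 2394
  C-O: 2 × 347 = 694
  O=O: 3 × 507 = 1521
  Σ(broken) = 4609 kJ
Bonds formed (products):
  C=O: 4 × 776 = 3104
  O-H: 6 × 475 = 2850
  Σ(formed) = 5954 kJ
ΔH = Σ(broken) − Σ(formed) = 4609 − 5954 = −1345 kJ
For 4× the reaction as written: 4 × (−1345) = −5380 kJ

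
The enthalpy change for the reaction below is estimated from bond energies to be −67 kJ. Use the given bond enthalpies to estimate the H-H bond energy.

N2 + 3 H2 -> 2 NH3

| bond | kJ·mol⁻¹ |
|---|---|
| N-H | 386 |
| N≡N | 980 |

Let D be the H-H bond energy.
Σ(broken) = 3×D + 1×980 = 980 + 3D
Σ(formed) = 6×386 = 2316
ΔH = Σ(broken) − Σ(formed) = (980 + 3D) − (2316) = −1336 + 3D
Setting this equal to −67 kJ gives 3D = 1269, so D = 423 kJ/mol.

D(H-H) ≈ 423 kJ/mol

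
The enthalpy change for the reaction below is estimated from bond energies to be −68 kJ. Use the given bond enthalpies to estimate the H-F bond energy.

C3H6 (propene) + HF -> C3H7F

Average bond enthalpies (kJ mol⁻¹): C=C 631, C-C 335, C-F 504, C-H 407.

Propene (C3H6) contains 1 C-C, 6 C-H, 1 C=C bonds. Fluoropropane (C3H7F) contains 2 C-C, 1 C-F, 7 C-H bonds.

Let D be the H-F bond energy.
Σ(broken) = 1×335 + 6×407 + 1×631 + 1×D = 3408 + D
Σ(formed) = 2×335 + 1×504 + 7×407 = 4023
ΔH = Σ(broken) − Σ(formed) = (3408 + D) − (4023) = −615 + D
Setting this equal to −68 kJ gives D = 547 kJ/mol.

D(H-F) ≈ 547 kJ/mol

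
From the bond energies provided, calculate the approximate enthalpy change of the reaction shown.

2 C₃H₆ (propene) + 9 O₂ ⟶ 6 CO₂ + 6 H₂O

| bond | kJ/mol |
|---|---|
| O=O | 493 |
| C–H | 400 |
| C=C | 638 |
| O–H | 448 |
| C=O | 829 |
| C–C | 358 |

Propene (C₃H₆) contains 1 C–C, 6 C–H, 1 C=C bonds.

Bonds broken (reactants):
  C–C: 2 × 358 = 716
  C–H: 12 × 400 = 4800
  C=C: 2 × 638 = 1276
  O=O: 9 × 493 = 4437
  Σ(broken) = 11229 kJ
Bonds formed (products):
  C=O: 12 × 829 = 9948
  O–H: 12 × 448 = 5376
  Σ(formed) = 15324 kJ
ΔH = Σ(broken) − Σ(formed) = 11229 − 15324 = −4095 kJ

ΔH ≈ −4095 kJ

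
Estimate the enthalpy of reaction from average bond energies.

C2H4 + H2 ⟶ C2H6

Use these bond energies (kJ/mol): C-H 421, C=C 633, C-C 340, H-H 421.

Bonds broken (reactants):
  C-H: 4 × 421 = 1684
  C=C: 1 × 633 = 633
  H-H: 1 × 421 = 421
  Σ(broken) = 2738 kJ
Bonds formed (products):
  C-C: 1 × 340 = 340
  C-H: 6 × 421 = 2526
  Σ(formed) = 2866 kJ
ΔH = Σ(broken) − Σ(formed) = 2738 − 2866 = −128 kJ

ΔH ≈ −128 kJ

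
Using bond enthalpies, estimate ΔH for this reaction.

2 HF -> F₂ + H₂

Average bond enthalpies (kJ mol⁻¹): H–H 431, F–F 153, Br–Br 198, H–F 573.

ΔH ≈ +562 kJ

Bonds broken (reactants):
  H–F: 2 × 573 = 1146
  Σ(broken) = 1146 kJ
Bonds formed (products):
  F–F: 1 × 153 = 153
  H–H: 1 × 431 = 431
  Σ(formed) = 584 kJ
ΔH = Σ(broken) − Σ(formed) = 1146 − 584 = +562 kJ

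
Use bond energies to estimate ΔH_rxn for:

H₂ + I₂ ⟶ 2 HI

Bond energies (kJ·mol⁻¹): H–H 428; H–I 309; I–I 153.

Bonds broken (reactants):
  H–H: 1 × 428 = 428
  I–I: 1 × 153 = 153
  Σ(broken) = 581 kJ
Bonds formed (products):
  H–I: 2 × 309 = 618
  Σ(formed) = 618 kJ
ΔH = Σ(broken) − Σ(formed) = 581 − 618 = −37 kJ

ΔH ≈ −37 kJ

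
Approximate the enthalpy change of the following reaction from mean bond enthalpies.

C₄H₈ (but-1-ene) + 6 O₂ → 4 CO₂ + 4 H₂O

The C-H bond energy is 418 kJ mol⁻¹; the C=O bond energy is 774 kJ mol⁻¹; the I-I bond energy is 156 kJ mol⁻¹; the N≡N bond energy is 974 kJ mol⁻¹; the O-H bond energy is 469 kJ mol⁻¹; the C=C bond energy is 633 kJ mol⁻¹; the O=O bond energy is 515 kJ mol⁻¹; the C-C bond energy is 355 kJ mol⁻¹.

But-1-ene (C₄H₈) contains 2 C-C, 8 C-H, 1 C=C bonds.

Bonds broken (reactants):
  C-C: 2 × 355 = 710
  C-H: 8 × 418 = 3344
  C=C: 1 × 633 = 633
  O=O: 6 × 515 = 3090
  Σ(broken) = 7777 kJ
Bonds formed (products):
  C=O: 8 × 774 = 6192
  O-H: 8 × 469 = 3752
  Σ(formed) = 9944 kJ
ΔH = Σ(broken) − Σ(formed) = 7777 − 9944 = −2167 kJ

ΔH ≈ −2167 kJ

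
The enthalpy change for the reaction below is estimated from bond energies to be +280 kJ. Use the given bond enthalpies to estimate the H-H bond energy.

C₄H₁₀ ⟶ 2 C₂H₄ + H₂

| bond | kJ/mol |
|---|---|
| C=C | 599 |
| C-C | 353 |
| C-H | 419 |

Let D be the H-H bond energy.
Σ(broken) = 3×353 + 10×419 = 5249
Σ(formed) = 8×419 + 2×599 + 1×D = 4550 + D
ΔH = Σ(broken) − Σ(formed) = (5249) − (4550 + D) = +699 − D
Setting this equal to +280 kJ gives D = 419 kJ/mol.

D(H-H) ≈ 419 kJ/mol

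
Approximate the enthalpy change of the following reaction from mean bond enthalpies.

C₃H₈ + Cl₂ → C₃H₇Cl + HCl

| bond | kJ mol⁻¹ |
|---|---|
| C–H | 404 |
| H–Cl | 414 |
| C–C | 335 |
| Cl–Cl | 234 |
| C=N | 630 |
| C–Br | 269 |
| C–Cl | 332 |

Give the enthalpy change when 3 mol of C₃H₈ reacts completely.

ΔH = −324 kJ

Bonds broken (reactants):
  C–C: 2 × 335 = 670
  C–H: 8 × 404 = 3232
  Cl–Cl: 1 × 234 = 234
  Σ(broken) = 4136 kJ
Bonds formed (products):
  C–C: 2 × 335 = 670
  C–Cl: 1 × 332 = 332
  C–H: 7 × 404 = 2828
  H–Cl: 1 × 414 = 414
  Σ(formed) = 4244 kJ
ΔH = Σ(broken) − Σ(formed) = 4136 − 4244 = −108 kJ
For 3× the reaction as written: 3 × (−108) = −324 kJ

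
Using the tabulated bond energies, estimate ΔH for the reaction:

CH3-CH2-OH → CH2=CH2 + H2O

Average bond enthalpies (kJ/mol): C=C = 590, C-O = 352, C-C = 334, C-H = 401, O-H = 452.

Bonds broken (reactants):
  C-C: 1 × 334 = 334
  C-H: 5 × 401 = 2005
  C-O: 1 × 352 = 352
  O-H: 1 × 452 = 452
  Σ(broken) = 3143 kJ
Bonds formed (products):
  C-H: 4 × 401 = 1604
  C=C: 1 × 590 = 590
  O-H: 2 × 452 = 904
  Σ(formed) = 3098 kJ
ΔH = Σ(broken) − Σ(formed) = 3143 − 3098 = +45 kJ

ΔH ≈ +45 kJ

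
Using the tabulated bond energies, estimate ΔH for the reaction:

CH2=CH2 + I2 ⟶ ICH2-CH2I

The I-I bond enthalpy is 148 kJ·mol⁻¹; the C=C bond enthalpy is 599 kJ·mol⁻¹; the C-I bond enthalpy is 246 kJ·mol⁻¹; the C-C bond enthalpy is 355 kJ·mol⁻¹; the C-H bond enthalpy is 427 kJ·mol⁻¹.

Bonds broken (reactants):
  C-H: 4 × 427 = 1708
  C=C: 1 × 599 = 599
  I-I: 1 × 148 = 148
  Σ(broken) = 2455 kJ
Bonds formed (products):
  C-C: 1 × 355 = 355
  C-H: 4 × 427 = 1708
  C-I: 2 × 246 = 492
  Σ(formed) = 2555 kJ
ΔH = Σ(broken) − Σ(formed) = 2455 − 2555 = −100 kJ

ΔH ≈ −100 kJ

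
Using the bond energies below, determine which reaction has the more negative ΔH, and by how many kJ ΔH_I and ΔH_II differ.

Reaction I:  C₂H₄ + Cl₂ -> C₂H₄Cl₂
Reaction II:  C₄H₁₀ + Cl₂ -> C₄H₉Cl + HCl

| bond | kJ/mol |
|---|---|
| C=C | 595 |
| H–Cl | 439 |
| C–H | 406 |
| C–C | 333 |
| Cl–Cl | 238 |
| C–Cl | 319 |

Reaction I:
  Bonds broken (reactants):
    C–H: 4 × 406 = 1624
    C=C: 1 × 595 = 595
    Cl–Cl: 1 × 238 = 238
    Σ(broken) = 2457 kJ
  Bonds formed (products):
    C–C: 1 × 333 = 333
    C–Cl: 2 × 319 = 638
    C–H: 4 × 406 = 1624
    Σ(formed) = 2595 kJ
  ΔH_I = 2457 − 2595 = −138 kJ
Reaction II:
  Bonds broken (reactants):
    C–C: 3 × 333 = 999
    C–H: 10 × 406 = 4060
    Cl–Cl: 1 × 238 = 238
    Σ(broken) = 5297 kJ
  Bonds formed (products):
    C–C: 3 × 333 = 999
    C–Cl: 1 × 319 = 319
    C–H: 9 × 406 = 3654
    H–Cl: 1 × 439 = 439
    Σ(formed) = 5411 kJ
  ΔH_II = 5297 − 5411 = −114 kJ
ΔH_I − ΔH_II = −24 kJ, so reaction I has the more negative ΔH; |ΔH_I − ΔH_II| = 24 kJ.

Reaction I, by 24 kJ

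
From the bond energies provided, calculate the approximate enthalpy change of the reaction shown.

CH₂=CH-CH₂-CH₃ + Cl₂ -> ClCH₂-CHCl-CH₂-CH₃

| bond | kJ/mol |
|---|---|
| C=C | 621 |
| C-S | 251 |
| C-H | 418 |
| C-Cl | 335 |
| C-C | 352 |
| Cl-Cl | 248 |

ΔH ≈ −153 kJ

Bonds broken (reactants):
  C-C: 2 × 352 = 704
  C-H: 8 × 418 = 3344
  C=C: 1 × 621 = 621
  Cl-Cl: 1 × 248 = 248
  Σ(broken) = 4917 kJ
Bonds formed (products):
  C-C: 3 × 352 = 1056
  C-Cl: 2 × 335 = 670
  C-H: 8 × 418 = 3344
  Σ(formed) = 5070 kJ
ΔH = Σ(broken) − Σ(formed) = 4917 − 5070 = −153 kJ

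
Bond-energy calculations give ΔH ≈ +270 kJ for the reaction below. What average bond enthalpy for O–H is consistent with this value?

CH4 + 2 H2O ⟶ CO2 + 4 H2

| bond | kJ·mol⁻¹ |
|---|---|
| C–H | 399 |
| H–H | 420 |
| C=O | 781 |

Let D be the O–H bond energy.
Σ(broken) = 4×399 + 4×D = 1596 + 4D
Σ(formed) = 2×781 + 4×420 = 3242
ΔH = Σ(broken) − Σ(formed) = (1596 + 4D) − (3242) = −1646 + 4D
Setting this equal to +270 kJ gives 4D = 1916, so D = 479 kJ/mol.

D(O–H) ≈ 479 kJ/mol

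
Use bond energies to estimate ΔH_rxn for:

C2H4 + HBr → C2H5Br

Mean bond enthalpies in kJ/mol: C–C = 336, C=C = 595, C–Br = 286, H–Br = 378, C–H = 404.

Bonds broken (reactants):
  C–H: 4 × 404 = 1616
  C=C: 1 × 595 = 595
  H–Br: 1 × 378 = 378
  Σ(broken) = 2589 kJ
Bonds formed (products):
  C–Br: 1 × 286 = 286
  C–C: 1 × 336 = 336
  C–H: 5 × 404 = 2020
  Σ(formed) = 2642 kJ
ΔH = Σ(broken) − Σ(formed) = 2589 − 2642 = −53 kJ

ΔH ≈ −53 kJ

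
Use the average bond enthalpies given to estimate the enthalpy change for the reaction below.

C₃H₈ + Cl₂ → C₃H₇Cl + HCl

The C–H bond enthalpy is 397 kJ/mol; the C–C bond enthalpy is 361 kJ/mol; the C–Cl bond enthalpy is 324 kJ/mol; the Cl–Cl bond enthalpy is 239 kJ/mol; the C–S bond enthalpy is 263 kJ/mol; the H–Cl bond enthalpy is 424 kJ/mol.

ΔH ≈ −112 kJ

Bonds broken (reactants):
  C–C: 2 × 361 = 722
  C–H: 8 × 397 = 3176
  Cl–Cl: 1 × 239 = 239
  Σ(broken) = 4137 kJ
Bonds formed (products):
  C–C: 2 × 361 = 722
  C–Cl: 1 × 324 = 324
  C–H: 7 × 397 = 2779
  H–Cl: 1 × 424 = 424
  Σ(formed) = 4249 kJ
ΔH = Σ(broken) − Σ(formed) = 4137 − 4249 = −112 kJ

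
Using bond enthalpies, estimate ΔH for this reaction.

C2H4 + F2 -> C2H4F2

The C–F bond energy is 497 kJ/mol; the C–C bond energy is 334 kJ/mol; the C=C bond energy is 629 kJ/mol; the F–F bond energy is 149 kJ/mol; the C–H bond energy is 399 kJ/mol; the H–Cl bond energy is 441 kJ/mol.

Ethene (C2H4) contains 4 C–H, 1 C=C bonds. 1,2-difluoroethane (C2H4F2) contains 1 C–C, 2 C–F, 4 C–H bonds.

Bonds broken (reactants):
  C–H: 4 × 399 = 1596
  C=C: 1 × 629 = 629
  F–F: 1 × 149 = 149
  Σ(broken) = 2374 kJ
Bonds formed (products):
  C–C: 1 × 334 = 334
  C–F: 2 × 497 = 994
  C–H: 4 × 399 = 1596
  Σ(formed) = 2924 kJ
ΔH = Σ(broken) − Σ(formed) = 2374 − 2924 = −550 kJ

ΔH ≈ −550 kJ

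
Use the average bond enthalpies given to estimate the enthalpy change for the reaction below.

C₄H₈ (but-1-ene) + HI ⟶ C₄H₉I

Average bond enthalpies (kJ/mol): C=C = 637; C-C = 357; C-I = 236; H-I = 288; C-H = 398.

Bonds broken (reactants):
  C-C: 2 × 357 = 714
  C-H: 8 × 398 = 3184
  C=C: 1 × 637 = 637
  H-I: 1 × 288 = 288
  Σ(broken) = 4823 kJ
Bonds formed (products):
  C-C: 3 × 357 = 1071
  C-H: 9 × 398 = 3582
  C-I: 1 × 236 = 236
  Σ(formed) = 4889 kJ
ΔH = Σ(broken) − Σ(formed) = 4823 − 4889 = −66 kJ

ΔH ≈ −66 kJ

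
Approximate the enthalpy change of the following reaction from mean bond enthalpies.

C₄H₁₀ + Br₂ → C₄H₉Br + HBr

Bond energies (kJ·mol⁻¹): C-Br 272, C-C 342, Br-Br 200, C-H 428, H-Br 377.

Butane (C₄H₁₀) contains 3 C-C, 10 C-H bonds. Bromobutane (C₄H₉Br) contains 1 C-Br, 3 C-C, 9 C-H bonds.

ΔH ≈ −21 kJ

Bonds broken (reactants):
  Br-Br: 1 × 200 = 200
  C-C: 3 × 342 = 1026
  C-H: 10 × 428 = 4280
  Σ(broken) = 5506 kJ
Bonds formed (products):
  C-Br: 1 × 272 = 272
  C-C: 3 × 342 = 1026
  C-H: 9 × 428 = 3852
  H-Br: 1 × 377 = 377
  Σ(formed) = 5527 kJ
ΔH = Σ(broken) − Σ(formed) = 5506 − 5527 = −21 kJ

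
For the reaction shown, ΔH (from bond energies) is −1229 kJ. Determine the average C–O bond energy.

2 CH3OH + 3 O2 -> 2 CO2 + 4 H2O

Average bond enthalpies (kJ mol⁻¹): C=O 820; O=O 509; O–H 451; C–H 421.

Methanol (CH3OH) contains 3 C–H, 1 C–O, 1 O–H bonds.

Let D be the C–O bond energy.
Σ(broken) = 6×421 + 2×D + 2×451 + 3×509 = 4955 + 2D
Σ(formed) = 4×820 + 8×451 = 6888
ΔH = Σ(broken) − Σ(formed) = (4955 + 2D) − (6888) = −1933 + 2D
Setting this equal to −1229 kJ gives 2D = 704, so D = 352 kJ/mol.

D(C–O) ≈ 352 kJ/mol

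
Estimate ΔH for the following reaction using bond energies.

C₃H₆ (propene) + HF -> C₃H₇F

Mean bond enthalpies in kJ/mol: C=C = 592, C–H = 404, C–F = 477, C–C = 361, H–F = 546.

ΔH ≈ −104 kJ

Bonds broken (reactants):
  C–C: 1 × 361 = 361
  C–H: 6 × 404 = 2424
  C=C: 1 × 592 = 592
  H–F: 1 × 546 = 546
  Σ(broken) = 3923 kJ
Bonds formed (products):
  C–C: 2 × 361 = 722
  C–F: 1 × 477 = 477
  C–H: 7 × 404 = 2828
  Σ(formed) = 4027 kJ
ΔH = Σ(broken) − Σ(formed) = 3923 − 4027 = −104 kJ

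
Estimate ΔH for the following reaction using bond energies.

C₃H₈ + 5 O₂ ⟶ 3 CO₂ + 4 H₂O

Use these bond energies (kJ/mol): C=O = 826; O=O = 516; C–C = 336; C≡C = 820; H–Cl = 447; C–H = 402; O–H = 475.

Bonds broken (reactants):
  C–C: 2 × 336 = 672
  C–H: 8 × 402 = 3216
  O=O: 5 × 516 = 2580
  Σ(broken) = 6468 kJ
Bonds formed (products):
  C=O: 6 × 826 = 4956
  O–H: 8 × 475 = 3800
  Σ(formed) = 8756 kJ
ΔH = Σ(broken) − Σ(formed) = 6468 − 8756 = −2288 kJ

ΔH ≈ −2288 kJ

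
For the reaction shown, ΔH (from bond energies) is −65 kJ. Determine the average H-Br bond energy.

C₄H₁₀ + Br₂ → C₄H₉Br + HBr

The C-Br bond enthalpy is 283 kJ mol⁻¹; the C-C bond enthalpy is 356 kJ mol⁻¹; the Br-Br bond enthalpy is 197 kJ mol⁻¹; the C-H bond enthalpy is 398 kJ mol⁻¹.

D(H-Br) ≈ 377 kJ/mol

Let D be the H-Br bond energy.
Σ(broken) = 1×197 + 3×356 + 10×398 = 5245
Σ(formed) = 1×283 + 3×356 + 9×398 + 1×D = 4933 + D
ΔH = Σ(broken) − Σ(formed) = (5245) − (4933 + D) = +312 − D
Setting this equal to −65 kJ gives D = 377 kJ/mol.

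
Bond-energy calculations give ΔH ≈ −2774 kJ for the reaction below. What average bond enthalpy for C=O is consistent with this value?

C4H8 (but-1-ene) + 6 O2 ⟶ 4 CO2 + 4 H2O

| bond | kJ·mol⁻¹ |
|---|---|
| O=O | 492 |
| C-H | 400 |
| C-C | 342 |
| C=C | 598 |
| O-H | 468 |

D(C=O) ≈ 808 kJ/mol

Let D be the C=O bond energy.
Σ(broken) = 2×342 + 8×400 + 1×598 + 6×492 = 7434
Σ(formed) = 8×D + 8×468 = 3744 + 8D
ΔH = Σ(broken) − Σ(formed) = (7434) − (3744 + 8D) = +3690 − 8D
Setting this equal to −2774 kJ gives 8D = 6464, so D = 808 kJ/mol.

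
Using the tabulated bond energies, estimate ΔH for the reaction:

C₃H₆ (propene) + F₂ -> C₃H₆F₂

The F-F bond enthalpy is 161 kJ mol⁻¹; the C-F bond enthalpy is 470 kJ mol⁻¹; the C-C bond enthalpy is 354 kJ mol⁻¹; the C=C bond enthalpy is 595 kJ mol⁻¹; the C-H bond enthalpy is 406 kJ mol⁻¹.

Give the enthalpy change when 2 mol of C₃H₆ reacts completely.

Bonds broken (reactants):
  C-C: 1 × 354 = 354
  C-H: 6 × 406 = 2436
  C=C: 1 × 595 = 595
  F-F: 1 × 161 = 161
  Σ(broken) = 3546 kJ
Bonds formed (products):
  C-C: 2 × 354 = 708
  C-F: 2 × 470 = 940
  C-H: 6 × 406 = 2436
  Σ(formed) = 4084 kJ
ΔH = Σ(broken) − Σ(formed) = 3546 − 4084 = −538 kJ
For 2× the reaction as written: 2 × (−538) = −1076 kJ

ΔH = −1076 kJ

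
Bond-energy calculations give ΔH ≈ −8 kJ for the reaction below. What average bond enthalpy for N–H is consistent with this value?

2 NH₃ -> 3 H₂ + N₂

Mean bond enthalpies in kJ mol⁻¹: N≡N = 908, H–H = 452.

Let D be the N–H bond energy.
Σ(broken) = 6×D = 6D
Σ(formed) = 3×452 + 1×908 = 2264
ΔH = Σ(broken) − Σ(formed) = (6D) − (2264) = −2264 + 6D
Setting this equal to −8 kJ gives 6D = 2256, so D = 376 kJ/mol.

D(N–H) ≈ 376 kJ/mol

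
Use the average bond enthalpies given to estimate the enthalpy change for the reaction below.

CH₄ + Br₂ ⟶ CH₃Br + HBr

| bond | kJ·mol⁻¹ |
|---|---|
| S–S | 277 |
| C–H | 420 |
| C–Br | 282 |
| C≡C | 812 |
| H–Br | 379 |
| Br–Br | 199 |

Bonds broken (reactants):
  Br–Br: 1 × 199 = 199
  C–H: 4 × 420 = 1680
  Σ(broken) = 1879 kJ
Bonds formed (products):
  C–Br: 1 × 282 = 282
  C–H: 3 × 420 = 1260
  H–Br: 1 × 379 = 379
  Σ(formed) = 1921 kJ
ΔH = Σ(broken) − Σ(formed) = 1879 − 1921 = −42 kJ

ΔH ≈ −42 kJ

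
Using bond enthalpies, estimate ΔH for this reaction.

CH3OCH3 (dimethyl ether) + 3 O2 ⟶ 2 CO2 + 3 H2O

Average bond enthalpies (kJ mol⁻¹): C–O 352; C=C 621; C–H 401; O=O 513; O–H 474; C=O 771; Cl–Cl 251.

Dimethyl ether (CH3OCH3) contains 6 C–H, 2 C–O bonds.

ΔH ≈ −1279 kJ

Bonds broken (reactants):
  C–H: 6 × 401 = 2406
  C–O: 2 × 352 = 704
  O=O: 3 × 513 = 1539
  Σ(broken) = 4649 kJ
Bonds formed (products):
  C=O: 4 × 771 = 3084
  O–H: 6 × 474 = 2844
  Σ(formed) = 5928 kJ
ΔH = Σ(broken) − Σ(formed) = 4649 − 5928 = −1279 kJ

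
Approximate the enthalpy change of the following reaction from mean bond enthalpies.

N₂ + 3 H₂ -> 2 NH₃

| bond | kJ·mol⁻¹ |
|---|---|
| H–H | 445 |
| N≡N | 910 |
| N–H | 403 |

Bonds broken (reactants):
  H–H: 3 × 445 = 1335
  N≡N: 1 × 910 = 910
  Σ(broken) = 2245 kJ
Bonds formed (products):
  N–H: 6 × 403 = 2418
  Σ(formed) = 2418 kJ
ΔH = Σ(broken) − Σ(formed) = 2245 − 2418 = −173 kJ

ΔH ≈ −173 kJ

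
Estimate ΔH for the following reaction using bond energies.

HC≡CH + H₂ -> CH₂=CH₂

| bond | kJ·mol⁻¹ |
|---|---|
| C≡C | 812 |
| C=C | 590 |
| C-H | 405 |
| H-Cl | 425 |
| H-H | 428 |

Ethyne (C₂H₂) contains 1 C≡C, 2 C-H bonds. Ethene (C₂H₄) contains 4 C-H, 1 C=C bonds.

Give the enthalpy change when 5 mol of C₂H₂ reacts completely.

Bonds broken (reactants):
  C≡C: 1 × 812 = 812
  C-H: 2 × 405 = 810
  H-H: 1 × 428 = 428
  Σ(broken) = 2050 kJ
Bonds formed (products):
  C-H: 4 × 405 = 1620
  C=C: 1 × 590 = 590
  Σ(formed) = 2210 kJ
ΔH = Σ(broken) − Σ(formed) = 2050 − 2210 = −160 kJ
For 5× the reaction as written: 5 × (−160) = −800 kJ

ΔH = −800 kJ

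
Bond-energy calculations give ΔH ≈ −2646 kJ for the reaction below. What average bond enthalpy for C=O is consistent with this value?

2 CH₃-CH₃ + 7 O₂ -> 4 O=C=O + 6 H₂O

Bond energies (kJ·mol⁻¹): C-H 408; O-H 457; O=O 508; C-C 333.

Let D be the C=O bond energy.
Σ(broken) = 2×333 + 12×408 + 7×508 = 9118
Σ(formed) = 8×D + 12×457 = 5484 + 8D
ΔH = Σ(broken) − Σ(formed) = (9118) − (5484 + 8D) = +3634 − 8D
Setting this equal to −2646 kJ gives 8D = 6280, so D = 785 kJ/mol.

D(C=O) ≈ 785 kJ/mol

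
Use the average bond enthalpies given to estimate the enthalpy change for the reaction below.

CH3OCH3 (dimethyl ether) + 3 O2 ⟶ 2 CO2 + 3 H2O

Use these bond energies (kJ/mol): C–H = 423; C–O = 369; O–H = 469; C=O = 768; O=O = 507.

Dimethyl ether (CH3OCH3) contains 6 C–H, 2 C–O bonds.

ΔH ≈ −1089 kJ

Bonds broken (reactants):
  C–H: 6 × 423 = 2538
  C–O: 2 × 369 = 738
  O=O: 3 × 507 = 1521
  Σ(broken) = 4797 kJ
Bonds formed (products):
  C=O: 4 × 768 = 3072
  O–H: 6 × 469 = 2814
  Σ(formed) = 5886 kJ
ΔH = Σ(broken) − Σ(formed) = 4797 − 5886 = −1089 kJ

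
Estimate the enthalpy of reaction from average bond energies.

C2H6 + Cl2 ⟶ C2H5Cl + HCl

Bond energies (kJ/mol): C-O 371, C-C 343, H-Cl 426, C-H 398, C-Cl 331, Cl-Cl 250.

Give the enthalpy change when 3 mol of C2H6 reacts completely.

Bonds broken (reactants):
  C-C: 1 × 343 = 343
  C-H: 6 × 398 = 2388
  Cl-Cl: 1 × 250 = 250
  Σ(broken) = 2981 kJ
Bonds formed (products):
  C-C: 1 × 343 = 343
  C-Cl: 1 × 331 = 331
  C-H: 5 × 398 = 1990
  H-Cl: 1 × 426 = 426
  Σ(formed) = 3090 kJ
ΔH = Σ(broken) − Σ(formed) = 2981 − 3090 = −109 kJ
For 3× the reaction as written: 3 × (−109) = −327 kJ

ΔH = −327 kJ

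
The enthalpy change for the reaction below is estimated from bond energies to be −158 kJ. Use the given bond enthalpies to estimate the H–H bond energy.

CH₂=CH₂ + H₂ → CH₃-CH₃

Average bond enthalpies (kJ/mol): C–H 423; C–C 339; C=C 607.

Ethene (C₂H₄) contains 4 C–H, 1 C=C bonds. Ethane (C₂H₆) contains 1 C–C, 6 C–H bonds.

Let D be the H–H bond energy.
Σ(broken) = 4×423 + 1×607 + 1×D = 2299 + D
Σ(formed) = 1×339 + 6×423 = 2877
ΔH = Σ(broken) − Σ(formed) = (2299 + D) − (2877) = −578 + D
Setting this equal to −158 kJ gives D = 420 kJ/mol.

D(H–H) ≈ 420 kJ/mol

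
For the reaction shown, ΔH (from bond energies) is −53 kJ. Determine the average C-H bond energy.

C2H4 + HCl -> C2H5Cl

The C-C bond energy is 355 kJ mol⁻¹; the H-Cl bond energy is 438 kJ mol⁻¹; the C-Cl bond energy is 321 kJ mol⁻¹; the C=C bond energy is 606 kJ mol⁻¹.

D(C-H) ≈ 421 kJ/mol

Let D be the C-H bond energy.
Σ(broken) = 4×D + 1×606 + 1×438 = 1044 + 4D
Σ(formed) = 1×355 + 1×321 + 5×D = 676 + 5D
ΔH = Σ(broken) − Σ(formed) = (1044 + 4D) − (676 + 5D) = +368 − D
Setting this equal to −53 kJ gives D = 421 kJ/mol.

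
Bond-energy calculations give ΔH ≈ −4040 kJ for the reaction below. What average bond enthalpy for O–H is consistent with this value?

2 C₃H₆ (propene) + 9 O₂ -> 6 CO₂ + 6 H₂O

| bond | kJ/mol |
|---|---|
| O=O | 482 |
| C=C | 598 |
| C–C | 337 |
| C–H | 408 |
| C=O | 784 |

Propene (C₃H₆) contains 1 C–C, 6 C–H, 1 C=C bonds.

D(O–H) ≈ 478 kJ/mol

Let D be the O–H bond energy.
Σ(broken) = 2×337 + 12×408 + 2×598 + 9×482 = 11104
Σ(formed) = 12×784 + 12×D = 9408 + 12D
ΔH = Σ(broken) − Σ(formed) = (11104) − (9408 + 12D) = +1696 − 12D
Setting this equal to −4040 kJ gives 12D = 5736, so D = 478 kJ/mol.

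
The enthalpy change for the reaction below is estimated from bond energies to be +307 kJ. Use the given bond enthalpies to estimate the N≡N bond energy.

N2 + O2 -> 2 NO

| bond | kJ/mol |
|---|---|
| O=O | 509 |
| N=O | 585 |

D(N≡N) ≈ 968 kJ/mol

Let D be the N≡N bond energy.
Σ(broken) = 1×D + 1×509 = 509 + D
Σ(formed) = 2×585 = 1170
ΔH = Σ(broken) − Σ(formed) = (509 + D) − (1170) = −661 + D
Setting this equal to +307 kJ gives D = 968 kJ/mol.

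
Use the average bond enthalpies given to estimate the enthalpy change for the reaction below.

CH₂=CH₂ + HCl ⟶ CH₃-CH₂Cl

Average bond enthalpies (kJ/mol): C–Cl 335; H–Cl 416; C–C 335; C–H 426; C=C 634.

ΔH ≈ −46 kJ

Bonds broken (reactants):
  C–H: 4 × 426 = 1704
  C=C: 1 × 634 = 634
  H–Cl: 1 × 416 = 416
  Σ(broken) = 2754 kJ
Bonds formed (products):
  C–C: 1 × 335 = 335
  C–Cl: 1 × 335 = 335
  C–H: 5 × 426 = 2130
  Σ(formed) = 2800 kJ
ΔH = Σ(broken) − Σ(formed) = 2754 − 2800 = −46 kJ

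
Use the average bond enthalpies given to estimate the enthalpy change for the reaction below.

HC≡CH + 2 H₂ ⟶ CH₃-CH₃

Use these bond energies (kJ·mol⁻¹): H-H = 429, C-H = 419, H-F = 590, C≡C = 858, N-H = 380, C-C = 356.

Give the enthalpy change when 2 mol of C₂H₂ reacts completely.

ΔH = −632 kJ

Bonds broken (reactants):
  C≡C: 1 × 858 = 858
  C-H: 2 × 419 = 838
  H-H: 2 × 429 = 858
  Σ(broken) = 2554 kJ
Bonds formed (products):
  C-C: 1 × 356 = 356
  C-H: 6 × 419 = 2514
  Σ(formed) = 2870 kJ
ΔH = Σ(broken) − Σ(formed) = 2554 − 2870 = −316 kJ
For 2× the reaction as written: 2 × (−316) = −632 kJ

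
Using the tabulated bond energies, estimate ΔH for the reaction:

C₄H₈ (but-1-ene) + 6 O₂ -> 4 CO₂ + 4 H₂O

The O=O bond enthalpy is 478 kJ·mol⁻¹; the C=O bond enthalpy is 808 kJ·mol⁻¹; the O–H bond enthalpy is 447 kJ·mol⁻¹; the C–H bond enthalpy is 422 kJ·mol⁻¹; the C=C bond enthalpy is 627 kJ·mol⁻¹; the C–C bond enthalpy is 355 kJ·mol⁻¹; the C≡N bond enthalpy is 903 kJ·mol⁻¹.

ΔH ≈ −2459 kJ

Bonds broken (reactants):
  C–C: 2 × 355 = 710
  C–H: 8 × 422 = 3376
  C=C: 1 × 627 = 627
  O=O: 6 × 478 = 2868
  Σ(broken) = 7581 kJ
Bonds formed (products):
  C=O: 8 × 808 = 6464
  O–H: 8 × 447 = 3576
  Σ(formed) = 10040 kJ
ΔH = Σ(broken) − Σ(formed) = 7581 − 10040 = −2459 kJ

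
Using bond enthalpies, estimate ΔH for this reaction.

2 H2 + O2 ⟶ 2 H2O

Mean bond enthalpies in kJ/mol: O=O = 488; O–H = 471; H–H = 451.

Bonds broken (reactants):
  H–H: 2 × 451 = 902
  O=O: 1 × 488 = 488
  Σ(broken) = 1390 kJ
Bonds formed (products):
  O–H: 4 × 471 = 1884
  Σ(formed) = 1884 kJ
ΔH = Σ(broken) − Σ(formed) = 1390 − 1884 = −494 kJ

ΔH ≈ −494 kJ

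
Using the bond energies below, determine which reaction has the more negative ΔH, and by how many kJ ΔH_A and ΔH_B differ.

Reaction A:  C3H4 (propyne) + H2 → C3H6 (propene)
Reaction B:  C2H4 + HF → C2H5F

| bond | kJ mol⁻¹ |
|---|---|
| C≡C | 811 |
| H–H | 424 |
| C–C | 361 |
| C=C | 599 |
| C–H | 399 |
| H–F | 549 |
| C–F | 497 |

Reaction A:
  Bonds broken (reactants):
    C≡C: 1 × 811 = 811
    C–C: 1 × 361 = 361
    C–H: 4 × 399 = 1596
    H–H: 1 × 424 = 424
    Σ(broken) = 3192 kJ
  Bonds formed (products):
    C–C: 1 × 361 = 361
    C–H: 6 × 399 = 2394
    C=C: 1 × 599 = 599
    Σ(formed) = 3354 kJ
  ΔH_A = 3192 − 3354 = −162 kJ
Reaction B:
  Bonds broken (reactants):
    C–H: 4 × 399 = 1596
    C=C: 1 × 599 = 599
    H–F: 1 × 549 = 549
    Σ(broken) = 2744 kJ
  Bonds formed (products):
    C–C: 1 × 361 = 361
    C–F: 1 × 497 = 497
    C–H: 5 × 399 = 1995
    Σ(formed) = 2853 kJ
  ΔH_B = 2744 − 2853 = −109 kJ
ΔH_A − ΔH_B = −53 kJ, so reaction A has the more negative ΔH; |ΔH_A − ΔH_B| = 53 kJ.

Reaction A, by 53 kJ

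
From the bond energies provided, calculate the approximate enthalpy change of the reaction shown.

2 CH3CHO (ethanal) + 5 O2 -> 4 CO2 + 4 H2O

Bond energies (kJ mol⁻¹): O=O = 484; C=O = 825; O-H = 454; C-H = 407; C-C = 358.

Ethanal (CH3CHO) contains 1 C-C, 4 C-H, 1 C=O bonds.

ΔH ≈ −2190 kJ

Bonds broken (reactants):
  C-C: 2 × 358 = 716
  C-H: 8 × 407 = 3256
  C=O: 2 × 825 = 1650
  O=O: 5 × 484 = 2420
  Σ(broken) = 8042 kJ
Bonds formed (products):
  C=O: 8 × 825 = 6600
  O-H: 8 × 454 = 3632
  Σ(formed) = 10232 kJ
ΔH = Σ(broken) − Σ(formed) = 8042 − 10232 = −2190 kJ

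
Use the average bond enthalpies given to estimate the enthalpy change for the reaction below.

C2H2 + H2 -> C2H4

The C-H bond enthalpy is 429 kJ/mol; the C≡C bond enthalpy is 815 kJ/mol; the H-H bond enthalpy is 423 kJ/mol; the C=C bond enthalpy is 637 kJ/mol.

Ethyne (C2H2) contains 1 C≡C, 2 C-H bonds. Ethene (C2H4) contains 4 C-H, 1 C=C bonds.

ΔH ≈ −257 kJ

Bonds broken (reactants):
  C≡C: 1 × 815 = 815
  C-H: 2 × 429 = 858
  H-H: 1 × 423 = 423
  Σ(broken) = 2096 kJ
Bonds formed (products):
  C-H: 4 × 429 = 1716
  C=C: 1 × 637 = 637
  Σ(formed) = 2353 kJ
ΔH = Σ(broken) − Σ(formed) = 2096 − 2353 = −257 kJ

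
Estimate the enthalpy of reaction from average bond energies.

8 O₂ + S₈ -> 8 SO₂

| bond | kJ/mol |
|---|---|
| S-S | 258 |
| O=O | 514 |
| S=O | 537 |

ΔH ≈ −2416 kJ

Bonds broken (reactants):
  O=O: 8 × 514 = 4112
  S-S: 8 × 258 = 2064
  Σ(broken) = 6176 kJ
Bonds formed (products):
  S=O: 16 × 537 = 8592
  Σ(formed) = 8592 kJ
ΔH = Σ(broken) − Σ(formed) = 6176 − 8592 = −2416 kJ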